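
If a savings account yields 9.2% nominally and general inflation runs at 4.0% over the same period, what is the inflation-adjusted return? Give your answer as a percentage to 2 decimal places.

Real return via the Fisher equation: (1 + 9.2%)/(1 + 4.0%) − 1 = 1.092/1.040 − 1 ≈ 0.05000.

5.00%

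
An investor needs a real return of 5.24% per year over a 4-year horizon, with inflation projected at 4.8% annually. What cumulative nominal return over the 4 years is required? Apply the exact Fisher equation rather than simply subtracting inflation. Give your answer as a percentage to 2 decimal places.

Required annual nominal rate: (1+5.24%)(1+4.8%) − 1 = 10.29152%.
Cumulative over 4 years: (1 + 0.1029152)^4 − 1 ≈ 0.47968.

47.97%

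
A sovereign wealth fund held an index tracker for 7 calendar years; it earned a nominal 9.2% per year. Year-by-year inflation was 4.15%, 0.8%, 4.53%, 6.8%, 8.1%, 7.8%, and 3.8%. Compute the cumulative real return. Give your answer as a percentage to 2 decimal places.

30.61%

Cumulative inflation factor: 1.0415 × 1.008 × 1.0453 × 1.068 × 1.081 × 1.078 × 1.038 ≈ 1.41767.
Nominal growth factor: 1.85165. Real growth factor = 1.85165 / 1.41767 ≈ 1.30612.
Total real return ≈ 30.6125%.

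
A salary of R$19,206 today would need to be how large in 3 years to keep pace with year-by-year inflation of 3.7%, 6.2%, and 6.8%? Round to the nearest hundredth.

R$22,589.75

Cumulative price-level factor: 1.037 × 1.062 × 1.068 = 1.176181992.
Multiplying R$19,206 by the price-level factor gives the future nominal sum.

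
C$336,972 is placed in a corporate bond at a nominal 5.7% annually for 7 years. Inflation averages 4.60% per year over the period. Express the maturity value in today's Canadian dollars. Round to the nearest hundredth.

Nominal value at maturity: C$336,972 × (1 + 5.7%)^7 ≈ C$496,728.10.
Price-level factor over 7 years: (1 + 4.60%)^7 ≈ 1.3700038629.
Dividing the nominal maturity value by the price-level factor gives the value in today's money.

C$362,574.23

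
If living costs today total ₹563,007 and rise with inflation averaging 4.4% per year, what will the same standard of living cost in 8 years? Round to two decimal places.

₹794,543.69

Cumulative price-level factor: (1+4.4%)^8 ≈ 1.4112501118.
Multiplying ₹563,007 by the price-level factor gives the future nominal sum.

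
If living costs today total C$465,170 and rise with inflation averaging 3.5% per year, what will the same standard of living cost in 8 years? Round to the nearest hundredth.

C$612,540.06

Cumulative price-level factor: (1+3.5%)^8 ≈ 1.3168090370.
The nominal amount required is C$465,170 scaled up by that factor.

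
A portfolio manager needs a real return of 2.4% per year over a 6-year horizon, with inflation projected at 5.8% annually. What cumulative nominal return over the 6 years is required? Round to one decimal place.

Required annual nominal rate: (1+2.4%)(1+5.8%) − 1 = 8.3392%.
Cumulative over 6 years: (1 + 0.083392)^6 − 1 ≈ 0.61701.

61.7%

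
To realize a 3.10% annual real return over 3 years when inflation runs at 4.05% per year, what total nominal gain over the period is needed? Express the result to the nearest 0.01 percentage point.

23.45%

Required annual nominal rate: (1+3.10%)(1+4.05%) − 1 = 7.27555%.
Cumulative over 3 years: (1 + 0.0727555)^3 − 1 ≈ 0.23453.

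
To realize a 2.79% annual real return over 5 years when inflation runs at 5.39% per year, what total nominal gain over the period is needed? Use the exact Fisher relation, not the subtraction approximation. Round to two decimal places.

Required annual nominal rate: (1+2.79%)(1+5.39%) − 1 = 8.330381%.
Cumulative over 5 years: (1 + 0.08330381)^5 − 1 ≈ 0.49194.

49.19%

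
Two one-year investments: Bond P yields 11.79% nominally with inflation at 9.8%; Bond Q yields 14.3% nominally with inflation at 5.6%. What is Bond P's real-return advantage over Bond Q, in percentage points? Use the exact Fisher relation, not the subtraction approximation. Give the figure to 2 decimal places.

Bond P real return: 1.1179/1.098 − 1 = 1.812%.
Bond Q real return: 1.143/1.056 − 1 = 8.239%.
Difference: 1.812 − 8.239 = -6.427 pp.

-6.43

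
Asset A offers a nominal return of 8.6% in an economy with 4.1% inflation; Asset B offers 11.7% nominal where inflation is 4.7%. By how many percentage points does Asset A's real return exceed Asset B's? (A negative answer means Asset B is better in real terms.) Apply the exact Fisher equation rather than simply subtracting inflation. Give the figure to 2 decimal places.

Asset A real return: 1.086/1.041 − 1 = 4.323%.
Asset B real return: 1.117/1.047 − 1 = 6.686%.
Difference: 4.323 − 6.686 = -2.363 pp.

-2.36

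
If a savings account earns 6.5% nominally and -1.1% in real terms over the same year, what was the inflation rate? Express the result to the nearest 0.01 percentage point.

From (1+r_nom) = (1+r_real)(1+π), we get 1+π = (1 + 6.5%)/(1 − 1.1%) = 1.065/0.989 ≈ 1.07685.
So π ≈ 7.6845%.

7.68%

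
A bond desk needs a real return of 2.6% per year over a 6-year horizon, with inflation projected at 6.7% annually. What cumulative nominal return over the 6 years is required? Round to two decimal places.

Required annual nominal rate: (1+2.6%)(1+6.7%) − 1 = 9.4742%.
Cumulative over 6 years: (1 + 0.094742)^6 − 1 ≈ 0.72136.

72.14%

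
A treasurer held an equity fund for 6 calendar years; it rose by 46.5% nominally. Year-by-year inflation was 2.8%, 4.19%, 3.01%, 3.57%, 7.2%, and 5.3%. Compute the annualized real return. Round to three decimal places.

2.144%

Cumulative inflation factor: 1.028 × 1.0419 × 1.0301 × 1.0357 × 1.072 × 1.053 ≈ 1.28990.
Nominal growth factor: 1.46500. Real growth factor = 1.46500 / 1.28990 ≈ 1.13575.
Annualized: 1.13575^(1/6) − 1 ≈ 0.02144.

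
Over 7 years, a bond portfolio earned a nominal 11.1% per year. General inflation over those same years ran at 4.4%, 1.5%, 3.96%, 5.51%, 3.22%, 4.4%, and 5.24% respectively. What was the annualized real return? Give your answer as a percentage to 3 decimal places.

6.801%

Cumulative inflation factor: 1.044 × 1.015 × 1.0396 × 1.0551 × 1.0322 × 1.044 × 1.0524 ≈ 1.31817.
Nominal growth factor: 2.08929. Real growth factor = 2.08929 / 1.31817 ≈ 1.58499.
Annualized: 1.58499^(1/7) − 1 ≈ 0.06801.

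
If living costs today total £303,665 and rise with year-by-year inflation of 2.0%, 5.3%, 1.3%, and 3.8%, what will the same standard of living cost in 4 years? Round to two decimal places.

£342,949.43

Cumulative price-level factor: 1.020 × 1.053 × 1.013 × 1.038 ≈ 1.1293676456.
The nominal amount required is £303,665 scaled up by that factor.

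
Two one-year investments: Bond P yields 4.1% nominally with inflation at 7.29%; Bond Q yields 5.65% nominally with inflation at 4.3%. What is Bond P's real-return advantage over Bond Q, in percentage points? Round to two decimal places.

Bond P real return: 1.041/1.0729 − 1 = -2.973%.
Bond Q real return: 1.0565/1.043 − 1 = 1.294%.
Difference: -2.973 − 1.294 = -4.267 pp.

-4.27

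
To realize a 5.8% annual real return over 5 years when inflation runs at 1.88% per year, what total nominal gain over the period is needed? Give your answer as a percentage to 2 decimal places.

Required annual nominal rate: (1+5.8%)(1+1.88%) − 1 = 7.78904%.
Cumulative over 5 years: (1 + 0.0778904)^5 − 1 ≈ 0.45503.

45.50%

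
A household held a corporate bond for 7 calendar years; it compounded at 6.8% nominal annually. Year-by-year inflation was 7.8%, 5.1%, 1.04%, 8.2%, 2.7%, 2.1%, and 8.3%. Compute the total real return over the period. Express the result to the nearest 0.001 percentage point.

12.676%

Cumulative inflation factor: 1.078 × 1.051 × 1.0104 × 1.082 × 1.027 × 1.021 × 1.083 ≈ 1.40659.
Nominal growth factor: 1.58489. Real growth factor = 1.58489 / 1.40659 ≈ 1.12676.
Total real return ≈ 12.6762%.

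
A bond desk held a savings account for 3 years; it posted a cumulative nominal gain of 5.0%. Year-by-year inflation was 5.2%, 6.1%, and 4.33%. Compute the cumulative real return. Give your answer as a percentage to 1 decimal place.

Cumulative inflation factor: 1.052 × 1.061 × 1.0433 ≈ 1.16450.
Nominal growth factor: 1.05000. Real growth factor = 1.05000 / 1.16450 ≈ 0.90167.
Total real return ≈ -9.8327%.

-9.8%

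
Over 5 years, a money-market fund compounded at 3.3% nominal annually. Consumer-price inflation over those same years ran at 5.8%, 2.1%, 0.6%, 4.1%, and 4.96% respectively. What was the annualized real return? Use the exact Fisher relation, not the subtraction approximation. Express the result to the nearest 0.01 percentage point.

Cumulative inflation factor: 1.058 × 1.021 × 1.006 × 1.041 × 1.0496 ≈ 1.18736.
Nominal growth factor: 1.17626. Real growth factor = 1.17626 / 1.18736 ≈ 0.99064.
Annualized: 0.99064^(1/5) − 1 ≈ -0.00188.

-0.19%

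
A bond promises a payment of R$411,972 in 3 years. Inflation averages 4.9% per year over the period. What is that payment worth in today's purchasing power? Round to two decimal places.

Price-level factor over 3 years: (1 + 4.9%)^3 = 1.154320649.
Purchasing power today: R$411,972 divided by that factor.

R$356,895.63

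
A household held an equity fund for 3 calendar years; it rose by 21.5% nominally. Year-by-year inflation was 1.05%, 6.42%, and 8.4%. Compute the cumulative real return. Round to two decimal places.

Cumulative inflation factor: 1.0105 × 1.0642 × 1.084 ≈ 1.16571.
Nominal growth factor: 1.21500. Real growth factor = 1.21500 / 1.16571 ≈ 1.04229.
Total real return ≈ 4.2287%.

4.23%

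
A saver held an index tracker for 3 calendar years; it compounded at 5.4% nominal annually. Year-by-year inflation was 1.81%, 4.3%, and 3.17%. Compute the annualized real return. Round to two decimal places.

Cumulative inflation factor: 1.0181 × 1.043 × 1.0317 ≈ 1.09554.
Nominal growth factor: 1.17091. Real growth factor = 1.17091 / 1.09554 ≈ 1.06879.
Annualized: 1.06879^(1/3) − 1 ≈ 0.02242.

2.24%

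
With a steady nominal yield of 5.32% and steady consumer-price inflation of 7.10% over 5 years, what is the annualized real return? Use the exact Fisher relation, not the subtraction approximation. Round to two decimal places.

-1.66%

With constant rates the annual real return is the same each year: (1+5.32%)/(1+7.10%) − 1 = -0.01662.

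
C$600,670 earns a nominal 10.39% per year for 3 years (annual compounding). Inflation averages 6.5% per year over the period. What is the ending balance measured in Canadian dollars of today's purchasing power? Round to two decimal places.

Nominal value at maturity: C$600,670 × (1 + 10.39%)^3 ≈ C$808,025.64.
Price-level factor over 3 years: (1 + 6.5%)^3 = 1.207949625.
Dividing the nominal maturity value by the price-level factor gives the value in today's money.

C$668,923.29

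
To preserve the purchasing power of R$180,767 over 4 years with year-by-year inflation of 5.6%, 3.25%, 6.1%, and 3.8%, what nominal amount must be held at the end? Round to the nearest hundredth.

R$217,063.03

Cumulative price-level factor: 1.056 × 1.0325 × 1.061 × 1.038 ≈ 1.2007890418.
Multiplying R$180,767 by the price-level factor gives the future nominal sum.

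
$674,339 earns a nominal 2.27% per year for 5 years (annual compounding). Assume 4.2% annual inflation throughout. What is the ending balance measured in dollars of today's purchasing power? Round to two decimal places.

$614,159.20

Nominal value at maturity: $674,339 × (1 + 2.27%)^5 ≈ $754,431.06.
Price-level factor over 5 years: (1 + 4.2%)^5 ≈ 1.2283965692.
The maturity value deflated by that factor is the answer in today's purchasing power.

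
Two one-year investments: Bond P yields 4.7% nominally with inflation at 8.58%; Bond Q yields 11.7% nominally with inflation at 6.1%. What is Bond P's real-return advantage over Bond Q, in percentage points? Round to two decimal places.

Bond P real return: 1.047/1.0858 − 1 = -3.573%.
Bond Q real return: 1.117/1.061 − 1 = 5.278%.
Difference: -3.573 − 5.278 = -8.851 pp.

-8.85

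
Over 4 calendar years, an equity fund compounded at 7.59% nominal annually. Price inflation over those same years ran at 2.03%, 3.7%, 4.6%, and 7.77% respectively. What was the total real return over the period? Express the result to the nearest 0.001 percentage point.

12.344%

Cumulative inflation factor: 1.0203 × 1.037 × 1.046 × 1.0777 ≈ 1.19271.
Nominal growth factor: 1.33995. Real growth factor = 1.33995 / 1.19271 ≈ 1.12344.
Total real return ≈ 12.3444%.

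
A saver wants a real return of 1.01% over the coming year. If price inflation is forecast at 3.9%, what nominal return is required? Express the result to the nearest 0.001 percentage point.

4.949%

By the Fisher equation, 1 + r_nom = (1 + 1.01%)(1 + 3.9%) = 1.0101 × 1.039 = 1.0494939.
So r_nom = 4.94939%.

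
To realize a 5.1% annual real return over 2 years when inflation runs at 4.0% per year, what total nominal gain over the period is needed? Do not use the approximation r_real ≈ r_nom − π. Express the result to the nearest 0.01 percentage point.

Required annual nominal rate: (1+5.1%)(1+4.0%) − 1 = 9.304%.
Cumulative over 2 years: (1 + 0.09304)^2 − 1 ≈ 0.19474.

19.47%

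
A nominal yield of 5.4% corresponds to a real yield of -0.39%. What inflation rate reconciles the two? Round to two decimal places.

5.81%

From (1+r_nom) = (1+r_real)(1+π), we get 1+π = (1 + 5.4%)/(1 − 0.39%) = 1.054/0.9961 ≈ 1.05813.
So π ≈ 5.8127%.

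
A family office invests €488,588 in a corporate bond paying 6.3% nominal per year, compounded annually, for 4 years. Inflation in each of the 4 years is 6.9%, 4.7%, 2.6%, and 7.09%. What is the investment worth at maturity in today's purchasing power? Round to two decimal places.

€507,288.70

Nominal value at maturity: €488,588 × (1 + 6.3%)^4 ≈ €623,843.79.
Price-level factor over 4 years: 1.069 × 1.047 × 1.026 × 1.0709 ≈ 1.2297608592.
The maturity value deflated by that factor is the answer in today's purchasing power.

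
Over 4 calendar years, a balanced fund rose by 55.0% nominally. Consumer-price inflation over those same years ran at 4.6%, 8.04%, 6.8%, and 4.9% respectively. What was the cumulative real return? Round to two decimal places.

22.42%

Cumulative inflation factor: 1.046 × 1.0804 × 1.068 × 1.049 ≈ 1.26609.
Nominal growth factor: 1.55000. Real growth factor = 1.55000 / 1.26609 ≈ 1.22425.
Total real return ≈ 22.4246%.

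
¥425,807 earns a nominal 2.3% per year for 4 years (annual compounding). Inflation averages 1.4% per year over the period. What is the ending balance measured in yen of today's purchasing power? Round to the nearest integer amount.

¥441,127

Nominal value at maturity: ¥425,807 × (1 + 2.3%)^4 ≈ ¥466,354.
Price-level factor over 4 years: (1 + 1.4%)^4 ≈ 1.0571870144.
Dividing the nominal maturity value by the price-level factor gives the value in today's money.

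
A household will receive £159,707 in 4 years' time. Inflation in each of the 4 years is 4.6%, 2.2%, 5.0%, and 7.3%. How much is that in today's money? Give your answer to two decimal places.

£132,602.69

Price-level factor over 4 years: 1.046 × 1.022 × 1.050 × 1.073 = 1.2044023698.
Purchasing power today: £159,707 divided by that factor.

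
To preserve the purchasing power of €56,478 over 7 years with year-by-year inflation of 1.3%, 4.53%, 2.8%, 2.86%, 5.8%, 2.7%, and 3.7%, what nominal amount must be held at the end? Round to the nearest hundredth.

Cumulative price-level factor: 1.013 × 1.0453 × 1.028 × 1.0286 × 1.058 × 1.027 × 1.037 ≈ 1.2616093475.
The nominal amount required is €56,478 scaled up by that factor.

€71,253.17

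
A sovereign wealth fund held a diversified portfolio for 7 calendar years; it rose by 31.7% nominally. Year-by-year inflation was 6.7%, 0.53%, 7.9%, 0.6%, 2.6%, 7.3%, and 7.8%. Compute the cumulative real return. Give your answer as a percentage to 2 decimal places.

-4.69%

Cumulative inflation factor: 1.067 × 1.0053 × 1.079 × 1.006 × 1.026 × 1.073 × 1.078 ≈ 1.38180.
Nominal growth factor: 1.31700. Real growth factor = 1.31700 / 1.38180 ≈ 0.95310.
Total real return ≈ -4.6896%.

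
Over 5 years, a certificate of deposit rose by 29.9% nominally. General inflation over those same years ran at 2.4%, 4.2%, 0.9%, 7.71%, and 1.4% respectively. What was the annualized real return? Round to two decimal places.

2.01%

Cumulative inflation factor: 1.024 × 1.042 × 1.009 × 1.0771 × 1.014 ≈ 1.17585.
Nominal growth factor: 1.29900. Real growth factor = 1.29900 / 1.17585 ≈ 1.10473.
Annualized: 1.10473^(1/5) − 1 ≈ 0.02012.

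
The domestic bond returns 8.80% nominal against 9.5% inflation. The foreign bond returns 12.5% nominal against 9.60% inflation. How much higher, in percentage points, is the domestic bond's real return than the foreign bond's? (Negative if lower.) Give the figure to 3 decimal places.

-3.285

The domestic bond real return: 1.0880/1.095 − 1 = -0.6393%.
The foreign bond real return: 1.125/1.0960 − 1 = 2.6460%.
Difference: -0.6393 − 2.6460 = -3.2853 pp.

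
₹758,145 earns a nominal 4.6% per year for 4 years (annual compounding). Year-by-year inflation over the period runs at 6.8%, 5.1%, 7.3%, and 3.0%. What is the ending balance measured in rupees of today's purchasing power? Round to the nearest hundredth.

Nominal value at maturity: ₹758,145 × (1 + 4.6%)^4 ≈ ₹907,567.66.
Price-level factor over 4 years: 1.068 × 1.051 × 1.073 × 1.030 ≈ 1.2405404089.
The maturity value deflated by that factor is the answer in today's purchasing power.

₹731,590.57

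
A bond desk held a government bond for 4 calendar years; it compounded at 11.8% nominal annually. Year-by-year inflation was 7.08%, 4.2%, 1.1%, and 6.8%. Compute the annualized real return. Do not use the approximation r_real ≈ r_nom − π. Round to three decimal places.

6.713%

Cumulative inflation factor: 1.0708 × 1.042 × 1.011 × 1.068 ≈ 1.20475.
Nominal growth factor: 1.56231. Real growth factor = 1.56231 / 1.20475 ≈ 1.29679.
Annualized: 1.29679^(1/4) − 1 ≈ 0.06713.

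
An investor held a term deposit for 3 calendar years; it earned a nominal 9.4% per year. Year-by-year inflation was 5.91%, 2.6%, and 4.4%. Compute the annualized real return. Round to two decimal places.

4.90%

Cumulative inflation factor: 1.0591 × 1.026 × 1.044 ≈ 1.13445.
Nominal growth factor: 1.30934. Real growth factor = 1.30934 / 1.13445 ≈ 1.15416.
Annualized: 1.15416^(1/3) − 1 ≈ 0.04895.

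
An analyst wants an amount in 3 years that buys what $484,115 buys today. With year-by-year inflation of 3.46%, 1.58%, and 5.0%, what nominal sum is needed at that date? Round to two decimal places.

Cumulative price-level factor: 1.0346 × 1.0158 × 1.050 = 1.103494014.
The nominal amount required is $484,115 scaled up by that factor.

$534,218.00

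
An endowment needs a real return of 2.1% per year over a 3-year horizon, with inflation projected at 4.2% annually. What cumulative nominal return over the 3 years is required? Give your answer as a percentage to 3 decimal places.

Required annual nominal rate: (1+2.1%)(1+4.2%) − 1 = 6.3882%.
Cumulative over 3 years: (1 + 0.063882)^3 − 1 ≈ 0.20415.

20.415%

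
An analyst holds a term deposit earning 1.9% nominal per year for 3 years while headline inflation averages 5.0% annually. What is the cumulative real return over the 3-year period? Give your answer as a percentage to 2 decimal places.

The annual real rate is (1+1.9%)/(1+5.0%) − 1 = -2.9524%.
Compounded over 3 years: (1 + -0.029524)^3 − 1 ≈ -0.08598.

-8.60%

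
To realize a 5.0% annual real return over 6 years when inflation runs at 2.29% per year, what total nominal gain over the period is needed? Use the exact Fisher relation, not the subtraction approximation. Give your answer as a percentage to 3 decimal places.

Required annual nominal rate: (1+5.0%)(1+2.29%) − 1 = 7.4045%.
Cumulative over 6 years: (1 + 0.074045)^6 − 1 ≈ 0.53509.

53.509%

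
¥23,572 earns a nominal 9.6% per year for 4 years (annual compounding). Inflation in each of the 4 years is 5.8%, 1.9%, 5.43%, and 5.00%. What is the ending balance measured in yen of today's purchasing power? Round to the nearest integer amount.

¥28,499

Nominal value at maturity: ¥23,572 × (1 + 9.6%)^4 ≈ ¥34,013.
Price-level factor over 4 years: 1.058 × 1.019 × 1.0543 × 1.0500 ≈ 1.1934750855.
Dividing the nominal maturity value by the price-level factor gives the value in today's money.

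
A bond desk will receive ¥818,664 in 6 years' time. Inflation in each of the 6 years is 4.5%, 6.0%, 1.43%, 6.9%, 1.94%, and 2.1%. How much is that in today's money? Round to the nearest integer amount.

¥654,891

Price-level factor over 6 years: 1.045 × 1.060 × 1.0143 × 1.069 × 1.0194 × 1.021 ≈ 1.2500766921.
Purchasing power today: ¥818,664 divided by that factor.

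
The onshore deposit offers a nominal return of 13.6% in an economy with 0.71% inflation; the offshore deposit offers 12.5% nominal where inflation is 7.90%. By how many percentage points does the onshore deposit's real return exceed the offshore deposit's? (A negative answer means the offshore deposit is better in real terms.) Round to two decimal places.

8.54

The onshore deposit real return: 1.136/1.0071 − 1 = 12.799%.
The offshore deposit real return: 1.125/1.0790 − 1 = 4.263%.
Difference: 12.799 − 4.263 = 8.536 pp.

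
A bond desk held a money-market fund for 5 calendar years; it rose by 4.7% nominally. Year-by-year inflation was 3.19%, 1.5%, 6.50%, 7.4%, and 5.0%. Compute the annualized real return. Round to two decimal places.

-3.60%

Cumulative inflation factor: 1.0319 × 1.015 × 1.0650 × 1.074 × 1.050 ≈ 1.25790.
Nominal growth factor: 1.04700. Real growth factor = 1.04700 / 1.25790 ≈ 0.83234.
Annualized: 0.83234^(1/5) − 1 ≈ -0.03604.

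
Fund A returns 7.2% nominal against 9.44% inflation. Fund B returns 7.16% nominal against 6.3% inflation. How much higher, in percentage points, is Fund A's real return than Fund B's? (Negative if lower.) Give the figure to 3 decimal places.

-2.856

Fund A real return: 1.072/1.0944 − 1 = -2.0468%.
Fund B real return: 1.0716/1.063 − 1 = 0.8090%.
Difference: -2.0468 − 0.8090 = -2.8558 pp.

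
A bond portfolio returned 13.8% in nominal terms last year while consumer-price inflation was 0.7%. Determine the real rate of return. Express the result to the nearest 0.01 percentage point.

Real return via the Fisher equation: (1 + 13.8%)/(1 + 0.7%) − 1 = 1.138/1.007 − 1 ≈ 0.13009.

13.01%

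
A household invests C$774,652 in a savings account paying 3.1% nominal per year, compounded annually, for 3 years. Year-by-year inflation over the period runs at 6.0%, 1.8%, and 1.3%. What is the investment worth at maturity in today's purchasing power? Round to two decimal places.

C$776,639.64

Nominal value at maturity: C$774,652 × (1 + 3.1%)^3 ≈ C$848,951.04.
Price-level factor over 3 years: 1.060 × 1.018 × 1.013 = 1.09310804.
Dividing the nominal maturity value by the price-level factor gives the value in today's money.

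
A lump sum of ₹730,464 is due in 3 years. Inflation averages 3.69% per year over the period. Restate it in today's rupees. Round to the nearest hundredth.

Price-level factor over 3 years: (1 + 3.69%)^3 ≈ 1.1148350734.
Purchasing power today: ₹730,464 divided by that factor.

₹655,221.58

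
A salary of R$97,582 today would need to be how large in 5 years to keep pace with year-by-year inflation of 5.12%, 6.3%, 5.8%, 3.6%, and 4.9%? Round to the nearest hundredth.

R$125,374.51

Cumulative price-level factor: 1.0512 × 1.063 × 1.058 × 1.036 × 1.049 ≈ 1.2848118338.
Multiplying R$97,582 by the price-level factor gives the future nominal sum.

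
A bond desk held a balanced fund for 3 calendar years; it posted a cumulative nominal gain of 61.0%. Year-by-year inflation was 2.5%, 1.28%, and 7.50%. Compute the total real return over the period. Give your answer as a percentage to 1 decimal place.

44.3%

Cumulative inflation factor: 1.025 × 1.0128 × 1.0750 ≈ 1.11598.
Nominal growth factor: 1.61000. Real growth factor = 1.61000 / 1.11598 ≈ 1.44268.
Total real return ≈ 44.2679%.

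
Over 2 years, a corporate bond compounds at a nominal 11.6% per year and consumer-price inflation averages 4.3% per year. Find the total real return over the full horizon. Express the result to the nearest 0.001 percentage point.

14.488%

The annual real rate is (1+11.6%)/(1+4.3%) − 1 = 6.9990%.
Compounded over 2 years: (1 + 0.069990)^2 − 1 ≈ 0.14488.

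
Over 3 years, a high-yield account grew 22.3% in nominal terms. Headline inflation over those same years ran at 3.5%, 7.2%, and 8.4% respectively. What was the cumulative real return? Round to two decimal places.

1.69%

Cumulative inflation factor: 1.035 × 1.072 × 1.084 ≈ 1.20272.
Nominal growth factor: 1.22300. Real growth factor = 1.22300 / 1.20272 ≈ 1.01686.
Total real return ≈ 1.6862%.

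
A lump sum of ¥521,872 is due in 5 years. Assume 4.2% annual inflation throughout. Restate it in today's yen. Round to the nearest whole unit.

¥424,840

Price-level factor over 5 years: (1 + 4.2%)^5 ≈ 1.2283965692.
Purchasing power today: ¥521,872 divided by that factor.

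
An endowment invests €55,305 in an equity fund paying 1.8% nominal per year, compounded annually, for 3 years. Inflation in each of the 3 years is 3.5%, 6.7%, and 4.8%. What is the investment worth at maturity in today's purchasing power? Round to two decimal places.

€50,412.90

Nominal value at maturity: €55,305 × (1 + 1.8%)^3 ≈ €58,345.55.
Price-level factor over 3 years: 1.035 × 1.067 × 1.048 = 1.15735356.
Dividing the nominal maturity value by the price-level factor gives the value in today's money.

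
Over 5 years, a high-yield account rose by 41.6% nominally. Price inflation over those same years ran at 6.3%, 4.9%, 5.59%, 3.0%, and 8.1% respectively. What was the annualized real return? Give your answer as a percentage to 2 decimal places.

Cumulative inflation factor: 1.063 × 1.049 × 1.0559 × 1.030 × 1.081 ≈ 1.31098.
Nominal growth factor: 1.41600. Real growth factor = 1.41600 / 1.31098 ≈ 1.08011.
Annualized: 1.08011^(1/5) − 1 ≈ 0.01553.

1.55%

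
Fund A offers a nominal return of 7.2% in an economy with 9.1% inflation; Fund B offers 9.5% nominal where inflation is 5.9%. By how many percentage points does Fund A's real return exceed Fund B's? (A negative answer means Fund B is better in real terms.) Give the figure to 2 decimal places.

-5.14

Fund A real return: 1.072/1.091 − 1 = -1.742%.
Fund B real return: 1.095/1.059 − 1 = 3.399%.
Difference: -1.742 − 3.399 = -5.141 pp.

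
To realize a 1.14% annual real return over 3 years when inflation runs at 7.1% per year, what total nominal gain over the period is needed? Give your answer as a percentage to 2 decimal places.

Required annual nominal rate: (1+1.14%)(1+7.1%) − 1 = 8.32094%.
Cumulative over 3 years: (1 + 0.0832094)^3 − 1 ≈ 0.27098.

27.10%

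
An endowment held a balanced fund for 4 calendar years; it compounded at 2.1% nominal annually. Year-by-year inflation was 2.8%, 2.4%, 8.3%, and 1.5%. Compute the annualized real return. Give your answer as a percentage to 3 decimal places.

-1.558%

Cumulative inflation factor: 1.028 × 1.024 × 1.083 × 1.015 ≈ 1.15714.
Nominal growth factor: 1.08668. Real growth factor = 1.08668 / 1.15714 ≈ 0.93911.
Annualized: 0.93911^(1/4) − 1 ≈ -0.01558.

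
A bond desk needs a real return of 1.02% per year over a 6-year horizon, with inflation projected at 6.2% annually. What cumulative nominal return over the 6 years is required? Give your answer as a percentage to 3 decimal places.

52.472%

Required annual nominal rate: (1+1.02%)(1+6.2%) − 1 = 7.28324%.
Cumulative over 6 years: (1 + 0.0728324)^6 − 1 ≈ 0.52472.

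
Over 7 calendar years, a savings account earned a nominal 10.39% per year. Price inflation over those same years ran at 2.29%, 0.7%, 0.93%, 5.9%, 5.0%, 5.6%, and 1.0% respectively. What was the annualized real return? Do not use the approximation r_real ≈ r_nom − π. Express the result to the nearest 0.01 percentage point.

7.14%

Cumulative inflation factor: 1.0229 × 1.007 × 1.0093 × 1.059 × 1.050 × 1.056 × 1.010 ≈ 1.23297.
Nominal growth factor: 1.99760. Real growth factor = 1.99760 / 1.23297 ≈ 1.62015.
Annualized: 1.62015^(1/7) − 1 ≈ 0.07136.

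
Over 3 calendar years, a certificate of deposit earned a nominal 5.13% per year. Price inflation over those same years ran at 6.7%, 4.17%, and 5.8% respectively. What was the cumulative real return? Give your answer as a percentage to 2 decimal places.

Cumulative inflation factor: 1.067 × 1.0417 × 1.058 ≈ 1.17596.
Nominal growth factor: 1.16193. Real growth factor = 1.16193 / 1.17596 ≈ 0.98807.
Total real return ≈ -1.1931%.

-1.19%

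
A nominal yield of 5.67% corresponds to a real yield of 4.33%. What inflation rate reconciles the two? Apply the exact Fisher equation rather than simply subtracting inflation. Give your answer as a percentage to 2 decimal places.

From (1+r_nom) = (1+r_real)(1+π), we get 1+π = (1 + 5.67%)/(1 + 4.33%) = 1.0567/1.0433 ≈ 1.01284.
So π ≈ 1.2844%.

1.28%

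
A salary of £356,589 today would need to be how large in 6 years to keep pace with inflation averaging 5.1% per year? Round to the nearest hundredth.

Cumulative price-level factor: (1+5.1%)^6 ≈ 1.3477715858.
The nominal amount required is £356,589 scaled up by that factor.

£480,600.52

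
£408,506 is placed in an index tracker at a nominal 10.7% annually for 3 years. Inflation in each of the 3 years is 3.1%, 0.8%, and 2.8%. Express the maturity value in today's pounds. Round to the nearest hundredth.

£518,715.22

Nominal value at maturity: £408,506 × (1 + 10.7%)^3 ≈ £554,167.82.
Price-level factor over 3 years: 1.031 × 1.008 × 1.028 = 1.068346944.
Dividing the nominal maturity value by the price-level factor gives the value in today's money.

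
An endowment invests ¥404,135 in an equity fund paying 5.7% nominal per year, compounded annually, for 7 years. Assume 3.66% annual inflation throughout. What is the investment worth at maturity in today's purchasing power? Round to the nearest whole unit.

¥463,205

Nominal value at maturity: ¥404,135 × (1 + 5.7%)^7 ≈ ¥595,733.
Price-level factor over 7 years: (1 + 3.66%)^7 ≈ 1.2861109372.
The maturity value deflated by that factor is the answer in today's purchasing power.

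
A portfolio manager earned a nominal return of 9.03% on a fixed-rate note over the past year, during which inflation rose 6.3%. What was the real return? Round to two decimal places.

Real return via the Fisher equation: (1 + 9.03%)/(1 + 6.3%) − 1 = 1.0903/1.063 − 1 ≈ 0.02568.

2.57%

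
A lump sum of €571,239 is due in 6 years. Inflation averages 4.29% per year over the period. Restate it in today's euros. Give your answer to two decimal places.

€443,978.40

Price-level factor over 6 years: (1 + 4.29%)^6 ≈ 1.2866369065.
Purchasing power today: €571,239 divided by that factor.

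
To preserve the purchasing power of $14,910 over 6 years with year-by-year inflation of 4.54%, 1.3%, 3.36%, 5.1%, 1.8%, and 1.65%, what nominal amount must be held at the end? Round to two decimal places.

Cumulative price-level factor: 1.0454 × 1.013 × 1.0336 × 1.051 × 1.018 × 1.0165 ≈ 1.1904257672.
The nominal amount required is $14,910 scaled up by that factor.

$17,749.25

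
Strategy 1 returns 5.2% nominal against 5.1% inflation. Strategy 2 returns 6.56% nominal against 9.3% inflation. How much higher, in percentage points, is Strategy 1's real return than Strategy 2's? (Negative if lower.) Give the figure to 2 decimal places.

Strategy 1 real return: 1.052/1.051 − 1 = 0.095%.
Strategy 2 real return: 1.0656/1.093 − 1 = -2.507%.
Difference: 0.095 − (-2.507) = 2.602 pp.

2.60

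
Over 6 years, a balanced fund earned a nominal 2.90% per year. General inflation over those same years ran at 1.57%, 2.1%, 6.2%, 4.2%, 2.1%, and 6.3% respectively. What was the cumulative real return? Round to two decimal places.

-4.69%

Cumulative inflation factor: 1.0157 × 1.021 × 1.062 × 1.042 × 1.021 × 1.063 ≈ 1.24550.
Nominal growth factor: 1.18711. Real growth factor = 1.18711 / 1.24550 ≈ 0.95312.
Total real return ≈ -4.6875%.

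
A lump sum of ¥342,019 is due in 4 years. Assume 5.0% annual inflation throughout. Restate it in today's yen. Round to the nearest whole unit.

Price-level factor over 4 years: (1 + 5.0%)^4 = 1.21550625.
Purchasing power today: ¥342,019 divided by that factor.

¥281,380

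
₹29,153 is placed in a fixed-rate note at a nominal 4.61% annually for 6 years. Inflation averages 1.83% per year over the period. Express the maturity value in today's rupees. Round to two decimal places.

₹34,266.36

Nominal value at maturity: ₹29,153 × (1 + 4.61%)^6 ≈ ₹38,205.20.
Price-level factor over 6 years: (1 + 1.83%)^6 ≈ 1.1149476144.
The maturity value deflated by that factor is the answer in today's purchasing power.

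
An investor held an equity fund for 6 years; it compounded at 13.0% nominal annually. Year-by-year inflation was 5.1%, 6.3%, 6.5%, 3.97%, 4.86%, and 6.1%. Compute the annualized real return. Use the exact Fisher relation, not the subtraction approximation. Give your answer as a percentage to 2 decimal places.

7.14%

Cumulative inflation factor: 1.051 × 1.063 × 1.065 × 1.0397 × 1.0486 × 1.061 ≈ 1.37632.
Nominal growth factor: 2.08195. Real growth factor = 2.08195 / 1.37632 ≈ 1.51270.
Annualized: 1.51270^(1/6) − 1 ≈ 0.07142.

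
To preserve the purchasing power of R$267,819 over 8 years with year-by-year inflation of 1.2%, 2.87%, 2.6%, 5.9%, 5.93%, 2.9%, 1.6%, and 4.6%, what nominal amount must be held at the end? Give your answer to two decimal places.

R$350,924.51

Cumulative price-level factor: 1.012 × 1.0287 × 1.026 × 1.059 × 1.0593 × 1.029 × 1.016 × 1.046 ≈ 1.3103047420.
Multiplying R$267,819 by the price-level factor gives the future nominal sum.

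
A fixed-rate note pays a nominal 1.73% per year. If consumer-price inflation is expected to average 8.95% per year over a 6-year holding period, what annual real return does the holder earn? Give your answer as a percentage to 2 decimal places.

-6.63%

With constant rates the annual real return is the same each year: (1+1.73%)/(1+8.95%) − 1 = -0.06627.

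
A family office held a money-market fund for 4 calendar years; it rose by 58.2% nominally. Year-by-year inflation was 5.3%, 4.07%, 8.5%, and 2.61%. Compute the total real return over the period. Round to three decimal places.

29.668%

Cumulative inflation factor: 1.053 × 1.0407 × 1.085 × 1.0261 ≈ 1.22004.
Nominal growth factor: 1.58200. Real growth factor = 1.58200 / 1.22004 ≈ 1.29668.
Total real return ≈ 29.6681%.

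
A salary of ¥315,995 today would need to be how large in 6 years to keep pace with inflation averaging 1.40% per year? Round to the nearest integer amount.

Cumulative price-level factor: (1+1.40%)^6 ≈ 1.0869954595.
Multiplying ¥315,995 by the price-level factor gives the future nominal sum.

¥343,485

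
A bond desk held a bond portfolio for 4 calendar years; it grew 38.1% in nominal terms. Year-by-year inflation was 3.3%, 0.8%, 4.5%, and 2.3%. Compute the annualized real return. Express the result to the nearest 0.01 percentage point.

5.54%

Cumulative inflation factor: 1.033 × 1.008 × 1.045 × 1.023 ≈ 1.11315.
Nominal growth factor: 1.38100. Real growth factor = 1.38100 / 1.11315 ≈ 1.24063.
Annualized: 1.24063^(1/4) − 1 ≈ 0.05538.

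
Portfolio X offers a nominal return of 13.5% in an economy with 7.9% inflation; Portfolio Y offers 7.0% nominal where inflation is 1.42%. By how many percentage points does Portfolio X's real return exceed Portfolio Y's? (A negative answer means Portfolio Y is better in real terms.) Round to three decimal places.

Portfolio X real return: 1.135/1.079 − 1 = 5.1900%.
Portfolio Y real return: 1.070/1.0142 − 1 = 5.5019%.
Difference: 5.1900 − 5.5019 = -0.3119 pp.

-0.312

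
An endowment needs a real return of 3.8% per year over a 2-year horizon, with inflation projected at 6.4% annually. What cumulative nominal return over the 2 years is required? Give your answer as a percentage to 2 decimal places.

21.98%

Required annual nominal rate: (1+3.8%)(1+6.4%) − 1 = 10.4432%.
Cumulative over 2 years: (1 + 0.104432)^2 − 1 ≈ 0.21977.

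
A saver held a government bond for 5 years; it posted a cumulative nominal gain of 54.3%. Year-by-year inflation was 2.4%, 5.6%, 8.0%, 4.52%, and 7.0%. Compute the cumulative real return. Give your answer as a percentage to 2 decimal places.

18.14%

Cumulative inflation factor: 1.024 × 1.056 × 1.080 × 1.0452 × 1.070 ≈ 1.30608.
Nominal growth factor: 1.54300. Real growth factor = 1.54300 / 1.30608 ≈ 1.18139.
Total real return ≈ 18.1395%.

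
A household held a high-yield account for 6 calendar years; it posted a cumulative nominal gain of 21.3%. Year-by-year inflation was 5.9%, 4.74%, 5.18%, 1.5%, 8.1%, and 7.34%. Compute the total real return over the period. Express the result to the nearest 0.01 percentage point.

-11.72%

Cumulative inflation factor: 1.059 × 1.0474 × 1.0518 × 1.015 × 1.081 × 1.0734 ≈ 1.37403.
Nominal growth factor: 1.21300. Real growth factor = 1.21300 / 1.37403 ≈ 0.88281.
Total real return ≈ -11.7193%.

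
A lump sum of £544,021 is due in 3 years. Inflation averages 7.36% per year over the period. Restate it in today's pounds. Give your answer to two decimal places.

£439,630.85

Price-level factor over 3 years: (1 + 7.36%)^3 ≈ 1.2374495683.
Purchasing power today: £544,021 divided by that factor.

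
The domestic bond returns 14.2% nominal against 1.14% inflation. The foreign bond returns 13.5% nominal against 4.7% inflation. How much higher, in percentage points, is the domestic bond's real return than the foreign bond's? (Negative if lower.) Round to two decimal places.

The domestic bond real return: 1.142/1.0114 − 1 = 12.913%.
The foreign bond real return: 1.135/1.047 − 1 = 8.405%.
Difference: 12.913 − 8.405 = 4.508 pp.

4.51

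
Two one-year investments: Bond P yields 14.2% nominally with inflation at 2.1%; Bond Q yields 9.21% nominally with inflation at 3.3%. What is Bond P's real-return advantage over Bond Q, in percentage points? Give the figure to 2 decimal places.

Bond P real return: 1.142/1.021 − 1 = 11.851%.
Bond Q real return: 1.0921/1.033 − 1 = 5.721%.
Difference: 11.851 − 5.721 = 6.130 pp.

6.13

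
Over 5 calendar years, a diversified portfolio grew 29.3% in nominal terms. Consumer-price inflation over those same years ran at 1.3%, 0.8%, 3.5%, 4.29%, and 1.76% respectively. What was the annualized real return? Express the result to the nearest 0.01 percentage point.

2.89%

Cumulative inflation factor: 1.013 × 1.008 × 1.035 × 1.0429 × 1.0176 ≈ 1.12158.
Nominal growth factor: 1.29300. Real growth factor = 1.29300 / 1.12158 ≈ 1.15284.
Annualized: 1.15284^(1/5) − 1 ≈ 0.02885.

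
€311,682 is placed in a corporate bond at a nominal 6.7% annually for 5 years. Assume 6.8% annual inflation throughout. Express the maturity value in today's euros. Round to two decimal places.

€310,225.54

Nominal value at maturity: €311,682 × (1 + 6.7%)^5 ≈ €431,056.12.
Price-level factor over 5 years: (1 + 6.8%)^5 ≈ 1.3894926808.
Dividing the nominal maturity value by the price-level factor gives the value in today's money.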